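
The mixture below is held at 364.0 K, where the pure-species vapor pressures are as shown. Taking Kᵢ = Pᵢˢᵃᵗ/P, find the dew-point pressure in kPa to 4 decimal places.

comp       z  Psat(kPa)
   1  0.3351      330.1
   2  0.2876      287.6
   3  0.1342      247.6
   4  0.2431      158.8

At the dew point ψ → 1, so Σzᵢ/Kᵢ = 1 with Kᵢ = Pᵢˢᵃᵗ/P ⇒ 1/P = Σzᵢ/Pᵢˢᵃᵗ.
1/P = 0.3351/330.1 + 0.2876/287.6 + 0.1342/247.6 + 0.2431/158.8 = 0.0040880 ⇒ P = 244.6180 kPa

Pdew = 244.6180 kPa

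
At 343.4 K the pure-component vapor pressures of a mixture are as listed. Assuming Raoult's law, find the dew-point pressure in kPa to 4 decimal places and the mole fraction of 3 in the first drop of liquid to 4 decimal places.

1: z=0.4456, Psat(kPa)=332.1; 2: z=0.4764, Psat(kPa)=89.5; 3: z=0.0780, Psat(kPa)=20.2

At the dew point ψ → 1, so Σzᵢ/Kᵢ = 1 with Kᵢ = Pᵢˢᵃᵗ/P ⇒ 1/P = Σzᵢ/Pᵢˢᵃᵗ.
1/P = 0.4456/332.1 + 0.4764/89.5 + 0.0780/20.2 = 0.0105261 ⇒ P = 95.0023 kPa
xᵢ = zᵢP/Pᵢˢᵃᵗ ⇒ x_3 = 0.0780·95.0023/20.2 = 0.3668

Pdew = 95.0023 kPa, x_3 = 0.3668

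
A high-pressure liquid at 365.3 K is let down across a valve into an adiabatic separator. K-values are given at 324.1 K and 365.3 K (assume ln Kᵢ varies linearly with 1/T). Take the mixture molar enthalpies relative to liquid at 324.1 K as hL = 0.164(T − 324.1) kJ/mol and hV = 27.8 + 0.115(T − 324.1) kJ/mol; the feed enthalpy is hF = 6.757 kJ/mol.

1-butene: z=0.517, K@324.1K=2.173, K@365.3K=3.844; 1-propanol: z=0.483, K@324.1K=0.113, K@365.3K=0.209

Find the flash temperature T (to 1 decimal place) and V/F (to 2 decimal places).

T = 328.2 K, V/F = 0.22

Adiabatic flash: solve Rachford–Rice at each trial T, then check hF = ψ·hV(T) + (1−ψ)·hL(T).
  T = 324.1 K: K = (2.173, 0.113), RR gives ψ = 0.171, H_out = 4.757 kJ/mol
  T = 365.3 K: K = (3.844, 0.209), RR gives ψ = 0.484, H_out = 19.229 kJ/mol
  T = 344.7 K: K = (2.940, 0.157), RR gives ψ = 0.364, H_out = 13.129 kJ/mol
  T = 334.4 K: K = (2.539, 0.134), RR gives ψ = 0.283, H_out = 9.413 kJ/mol
  T = 329.2 K: K = (2.350, 0.123), RR gives ψ = 0.232, H_out = 7.221 kJ/mol
  T = 326.6 K: K = (2.259, 0.118), RR gives ψ = 0.202, H_out = 6.010 kJ/mol
  T = 327.9 K: K = (2.304, 0.120), RR gives ψ = 0.217, H_out = 6.626 kJ/mol
Linear interpolation between T = 327.9 (H_out = 6.626) and T = 329.2 (H_out = 7.221) on hF = 6.757 gives T ≈ 328.2 K, at which ψ = 0.22.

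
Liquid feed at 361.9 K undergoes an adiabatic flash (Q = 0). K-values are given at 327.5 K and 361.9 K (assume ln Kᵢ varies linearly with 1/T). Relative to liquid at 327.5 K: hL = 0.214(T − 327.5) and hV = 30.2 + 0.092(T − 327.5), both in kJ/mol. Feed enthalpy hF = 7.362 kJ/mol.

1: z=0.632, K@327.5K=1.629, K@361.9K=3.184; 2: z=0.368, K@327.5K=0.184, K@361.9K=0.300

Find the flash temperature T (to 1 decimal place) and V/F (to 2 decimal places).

Adiabatic flash: solve Rachford–Rice at each trial T, then check hF = ψ·hV(T) + (1−ψ)·hL(T).
  T = 327.5 K: K = (1.629, 0.184), RR gives ψ = 0.189, H_out = 5.722 kJ/mol
  T = 361.9 K: K = (3.184, 0.300), RR gives ψ = 0.734, H_out = 26.457 kJ/mol
  T = 344.7 K: K = (2.316, 0.238), RR gives ψ = 0.550, H_out = 19.124 kJ/mol
  T = 336.1 K: K = (1.951, 0.210), RR gives ψ = 0.413, H_out = 13.878 kJ/mol
  T = 331.8 K: K = (1.785, 0.197), RR gives ψ = 0.318, H_out = 10.353 kJ/mol
  T = 329.6 K: K = (1.704, 0.190), RR gives ψ = 0.258, H_out = 8.161 kJ/mol
Linear interpolation between T = 327.5 (H_out = 5.722) and T = 329.6 (H_out = 8.161) on hF = 7.362 gives T ≈ 328.9 K, at which ψ = 0.24.

T = 328.9 K, V/F = 0.24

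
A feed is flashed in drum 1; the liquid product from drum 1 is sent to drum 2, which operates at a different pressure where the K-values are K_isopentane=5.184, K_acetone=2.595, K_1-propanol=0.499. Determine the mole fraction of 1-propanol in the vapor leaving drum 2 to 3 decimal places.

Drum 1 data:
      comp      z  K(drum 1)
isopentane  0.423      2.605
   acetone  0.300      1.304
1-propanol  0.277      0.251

Drum 1:
Rachford–Rice: g(ψ₁) = Σ zᵢ(Kᵢ−1)/(1+ψ₁(Kᵢ−1)) = 0.
Check two-phase: ΣzᵢKᵢ = 1.563 > 1 and Σzᵢ/Kᵢ = 1.496 > 1, so g(0) = 0.563 > 0 and g(1) = -0.496 < 0.
Newton iteration, ψ₁⁰ = 0.58:
  ψ₁ = 0.580: g = 0.0623, g' = -0.798 → ψ₁ = 0.658
  ψ₁ = 0.658: g = -0.0030, g' = -0.881 → ψ₁ = 0.655
Converged at ψ₁ = 0.655.
Drum-1 compositions:
  isopentane: x = 0.206, y = 0.537
  acetone: x = 0.250, y = 0.326
  1-propanol: x = 0.544, y = 0.136
Drum-2 feed = drum-1 liquid: z₂ = (0.2063, 0.2502, 0.5435).
Drum 2:
Material balance + equilibrium reduce to Σ zᵢ(Kᵢ−1)/(1+ψ₂(Kᵢ−1)) = 0.
Feasibility: ΣzᵢKᵢ = 1.990, Σzᵢ/Kᵢ = 1.225 — both > 1, two phases present.
Newton iteration, ψ₂⁰ = 0.43:
  ψ₂ = 0.430: g = 0.1979, g' = -0.906 → ψ₂ = 0.648
  ψ₂ = 0.648: g = 0.0253, g' = -0.715 → ψ₂ = 0.684
Converged at ψ₂ = 0.684.
  isopentane: x = 0.053, y = 0.277
  acetone: x = 0.120, y = 0.310
  1-propanol: x = 0.827, y = 0.413

y_1-propanol (drum 2) = 0.413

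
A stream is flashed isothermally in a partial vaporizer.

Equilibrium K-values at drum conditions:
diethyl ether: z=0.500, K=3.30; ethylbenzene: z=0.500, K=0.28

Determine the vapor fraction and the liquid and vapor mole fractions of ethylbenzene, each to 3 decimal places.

Newton iteration, ψ⁰ = 0.5:
  ψ = 0.500: g = -0.0276, g' = -1.205 → ψ = 0.477
Converged at ψ = 0.477.
Compositions from xᵢ = zᵢ/(1+ψ(Kᵢ−1)), yᵢ = Kᵢxᵢ:
  diethyl ether: x = 0.238, y = 0.787
  ethylbenzene: x = 0.762, y = 0.213

ψ = 0.477, x_ethylbenzene = 0.762, y_ethylbenzene = 0.213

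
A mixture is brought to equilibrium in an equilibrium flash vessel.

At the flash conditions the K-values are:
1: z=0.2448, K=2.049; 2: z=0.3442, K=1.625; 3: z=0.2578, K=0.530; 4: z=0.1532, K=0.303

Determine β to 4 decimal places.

β = 0.5214

Iterate (Newton) starting at β = 0.48:
  β = 0.4800: g = 0.01935, g' = -0.4618 → β = 0.5219
  β = 0.5219: g = -0.00022, g' = -0.4728 → β = 0.5214
Converged at β = 0.5214.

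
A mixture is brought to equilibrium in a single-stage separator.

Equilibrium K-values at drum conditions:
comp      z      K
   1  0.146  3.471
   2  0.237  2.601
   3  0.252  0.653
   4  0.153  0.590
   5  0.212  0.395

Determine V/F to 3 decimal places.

V/F = 0.506

Material balance + equilibrium reduce to Σ zᵢ(Kᵢ−1)/(1+V/F(Kᵢ−1)) = 0.
Feasibility: ΣzᵢKᵢ = 1.462, Σzᵢ/Kᵢ = 1.315 — both > 1, two phases present.
Newton–Raphson from V/F = 0.55:
  V/F = 0.550: g = -0.0266, g' = -0.595 → V/F = 0.505
  V/F = 0.505: g = 0.0003, g' = -0.608 → V/F = 0.506
Converged at V/F = 0.506.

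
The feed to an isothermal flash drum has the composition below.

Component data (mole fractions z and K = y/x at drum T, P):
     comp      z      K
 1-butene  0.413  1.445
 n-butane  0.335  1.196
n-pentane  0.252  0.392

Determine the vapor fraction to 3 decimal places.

Material balance + equilibrium reduce to Σ zᵢ(Kᵢ−1)/(1+ψ(Kᵢ−1)) = 0.
g(0) = ΣzᵢKᵢ − 1 = 0.096 and g(1) = 1 − Σzᵢ/Kᵢ = -0.209, so a root lies in (0, 1).
Newton iteration, ψ⁰ = 0.5:
  ψ = 0.500: g = -0.0100, g' = -0.258 → ψ = 0.461
  ψ = 0.461: g = -0.0002, g' = -0.247 → ψ = 0.460
Converged at ψ = 0.460.

ψ = 0.460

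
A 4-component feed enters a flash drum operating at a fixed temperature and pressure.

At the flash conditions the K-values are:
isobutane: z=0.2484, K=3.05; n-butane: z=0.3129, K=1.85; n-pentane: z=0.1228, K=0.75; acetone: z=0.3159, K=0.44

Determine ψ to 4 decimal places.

Let ψ = V/F and solve Σ zᵢ(Kᵢ−1)/(1+ψ(Kᵢ−1)) = 0.
Feasibility: ΣzᵢKᵢ = 1.5676, Σzᵢ/Kᵢ = 1.1323 — both > 1, two phases present.
Newton iteration, ψ⁰ = 0.5:
  ψ = 0.5000: g = 0.15732, g' = -0.5670 → ψ = 0.7775
  ψ = 0.7775: g = 0.00504, g' = -0.5597 → ψ = 0.7865
  ψ = 0.7865: g = -0.00001, g' = -0.5625 → ψ = 0.7864
Converged at ψ = 0.7864.

ψ = 0.7864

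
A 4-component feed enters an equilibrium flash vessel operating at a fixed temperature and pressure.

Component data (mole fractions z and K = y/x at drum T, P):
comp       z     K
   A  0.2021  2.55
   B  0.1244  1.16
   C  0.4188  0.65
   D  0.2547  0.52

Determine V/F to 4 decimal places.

V/F = 0.1220

Material balance + equilibrium reduce to Σ zᵢ(Kᵢ−1)/(1+V/F(Kᵢ−1)) = 0.
Feasibility: ΣzᵢKᵢ = 1.0643, Σzᵢ/Kᵢ = 1.3206 — both > 1, two phases present.
Iterate (Newton) starting at V/F = 0.5:
  V/F = 0.5000: g = -0.14362, g' = -0.3338 → V/F = 0.0697
  V/F = 0.0697: g = 0.02564, g' = -0.5153 → V/F = 0.1195
  V/F = 0.1195: g = 0.00115, g' = -0.4706 → V/F = 0.1220
Converged at V/F = 0.1220.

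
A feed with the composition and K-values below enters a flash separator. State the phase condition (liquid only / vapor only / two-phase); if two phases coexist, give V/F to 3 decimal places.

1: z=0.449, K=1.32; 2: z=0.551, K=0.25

liquid only

ΣzᵢKᵢ = 0.730; Σzᵢ/Kᵢ = 2.544.
Since ΣzᵢKᵢ < 1 the mixture is below its bubble point — single liquid phase.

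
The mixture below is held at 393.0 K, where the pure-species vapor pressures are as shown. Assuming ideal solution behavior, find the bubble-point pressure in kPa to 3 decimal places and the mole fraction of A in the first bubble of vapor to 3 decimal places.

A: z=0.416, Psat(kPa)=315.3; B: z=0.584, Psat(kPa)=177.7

Pbub = 234.942 kPa, y_A = 0.558

At the bubble point ψ → 0, so ΣzᵢKᵢ = 1 with Kᵢ = Pᵢˢᵃᵗ/P ⇒ P = ΣzᵢPᵢˢᵃᵗ.
P = 0.416·315.3 + 0.584·177.7 = 234.942 kPa
yᵢ = zᵢPᵢˢᵃᵗ/P ⇒ y_A = 0.416·315.3/234.942 = 0.558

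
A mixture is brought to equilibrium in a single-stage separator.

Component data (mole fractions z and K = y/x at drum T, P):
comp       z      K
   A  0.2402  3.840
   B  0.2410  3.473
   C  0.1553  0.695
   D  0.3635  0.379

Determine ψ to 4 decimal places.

Rachford–Rice: g(ψ) = Σ zᵢ(Kᵢ−1)/(1+ψ(Kᵢ−1)) = 0.
Check two-phase: ΣzᵢKᵢ = 2.0051 > 1 and Σzᵢ/Kᵢ = 1.3145 > 1, so g(0) = 1.0051 > 0 and g(1) = -0.3145 < 0.
Newton iteration, ψ⁰ = 0.5:
  ψ = 0.5000: g = 0.16510, g' = -0.9405 → ψ = 0.6755
  ψ = 0.6755: g = 0.00837, g' = -0.8730 → ψ = 0.6851
Converged at ψ = 0.6851.

ψ = 0.6851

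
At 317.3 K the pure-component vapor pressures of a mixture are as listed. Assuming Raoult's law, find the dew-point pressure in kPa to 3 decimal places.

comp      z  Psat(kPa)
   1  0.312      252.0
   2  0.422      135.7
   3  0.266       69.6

At the dew point ψ → 1, so Σzᵢ/Kᵢ = 1 with Kᵢ = Pᵢˢᵃᵗ/P ⇒ 1/P = Σzᵢ/Pᵢˢᵃᵗ.
1/P = 0.312/252.0 + 0.422/135.7 + 0.266/69.6 = 0.008170 ⇒ P = 122.403 kPa

Pdew = 122.403 kPa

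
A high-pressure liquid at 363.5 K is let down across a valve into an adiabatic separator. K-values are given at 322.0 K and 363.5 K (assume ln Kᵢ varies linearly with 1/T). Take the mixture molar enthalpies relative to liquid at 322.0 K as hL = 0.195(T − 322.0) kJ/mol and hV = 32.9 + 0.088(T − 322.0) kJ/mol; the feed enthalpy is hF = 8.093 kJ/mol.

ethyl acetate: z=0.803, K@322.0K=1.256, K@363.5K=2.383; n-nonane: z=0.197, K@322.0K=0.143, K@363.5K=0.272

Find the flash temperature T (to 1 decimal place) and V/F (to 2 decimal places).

T = 323.2 K, V/F = 0.24

Adiabatic flash: solve Rachford–Rice at each trial T, then check hF = ψ·hV(T) + (1−ψ)·hL(T).
  T = 322.0 K: K = (1.256, 0.143), RR gives ψ = 0.167, H_out = 5.509 kJ/mol
  T = 363.5 K: K = (2.383, 0.272), RR gives ψ = 0.961, H_out = 35.430 kJ/mol
  T = 342.8 K: K = (1.765, 0.201), RR gives ψ = 0.748, H_out = 26.997 kJ/mol
  T = 332.4 K: K = (1.497, 0.171), RR gives ψ = 0.572, H_out = 20.201 kJ/mol
  T = 327.2 K: K = (1.373, 0.156), RR gives ψ = 0.424, H_out = 14.724 kJ/mol
  T = 324.6 K: K = (1.314, 0.150), RR gives ψ = 0.316, H_out = 10.826 kJ/mol
  T = 323.3 K: K = (1.285, 0.146), RR gives ψ = 0.249, H_out = 8.395 kJ/mol
Linear interpolation between T = 322.0 (H_out = 5.509) and T = 323.3 (H_out = 8.395) on hF = 8.093 gives T ≈ 323.2 K, at which ψ = 0.24.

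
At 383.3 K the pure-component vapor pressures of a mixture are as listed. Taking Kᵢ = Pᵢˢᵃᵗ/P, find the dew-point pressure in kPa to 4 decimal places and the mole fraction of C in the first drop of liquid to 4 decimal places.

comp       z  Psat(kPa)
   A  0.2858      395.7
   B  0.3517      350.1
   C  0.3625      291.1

Pdew = 336.4612 kPa, x_C = 0.4190

At the dew point ψ → 1, so Σzᵢ/Kᵢ = 1 with Kᵢ = Pᵢˢᵃᵗ/P ⇒ 1/P = Σzᵢ/Pᵢˢᵃᵗ.
1/P = 0.2858/395.7 + 0.3517/350.1 + 0.3625/291.1 = 0.0029721 ⇒ P = 336.4612 kPa
xᵢ = zᵢP/Pᵢˢᵃᵗ ⇒ x_C = 0.3625·336.4612/291.1 = 0.4190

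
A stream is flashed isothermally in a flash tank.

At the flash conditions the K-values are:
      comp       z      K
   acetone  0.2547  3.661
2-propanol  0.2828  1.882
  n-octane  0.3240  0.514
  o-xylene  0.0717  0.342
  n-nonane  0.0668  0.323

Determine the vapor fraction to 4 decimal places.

ψ = 0.6696

Newton iteration, ψ⁰ = 0.5:
  ψ = 0.5000: g = 0.11723, g' = -0.7105 → ψ = 0.6650
  ψ = 0.6650: g = 0.00314, g' = -0.6890 → ψ = 0.6696
Converged at ψ = 0.6696.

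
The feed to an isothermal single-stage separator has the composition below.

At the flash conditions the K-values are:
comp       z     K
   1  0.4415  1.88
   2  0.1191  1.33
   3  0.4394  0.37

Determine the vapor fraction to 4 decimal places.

ψ = 0.3037

Rachford–Rice: g(ψ) = Σ zᵢ(Kᵢ−1)/(1+ψ(Kᵢ−1)) = 0.
Feasibility: ΣzᵢKᵢ = 1.1510, Σzᵢ/Kᵢ = 1.5120 — both > 1, two phases present.
Iterate (Newton) starting at ψ = 0.5:
  ψ = 0.5000: g = -0.10058, g' = -0.5461 → ψ = 0.3158
  ψ = 0.3158: g = -0.00597, g' = -0.4918 → ψ = 0.3037
Converged at ψ = 0.3037.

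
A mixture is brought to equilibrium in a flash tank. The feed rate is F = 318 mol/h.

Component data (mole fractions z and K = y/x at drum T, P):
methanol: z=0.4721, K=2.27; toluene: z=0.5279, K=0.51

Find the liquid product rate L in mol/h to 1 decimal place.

Let ψ = V/F and solve Σ zᵢ(Kᵢ−1)/(1+ψ(Kᵢ−1)) = 0.
Feasibility: ΣzᵢKᵢ = 1.3409, Σzᵢ/Kᵢ = 1.2431 — both > 1, two phases present.
Binary case is linear: z₁(K₁−1)(1+ψ(K₂−1)) + z₂(K₂−1)(1+ψ(K₁−1)) = 0
⇒ ψ = [z₁(K₁−1)+z₂(K₂−1)] / [−(K₁−1)(K₂−1)] = 0.34090/0.62230 = 0.5478
Then V = ψ·F = 0.5478·318 = 174.2 mol/h and L = F − V = 143.8 mol/h.

L = 143.8 mol/h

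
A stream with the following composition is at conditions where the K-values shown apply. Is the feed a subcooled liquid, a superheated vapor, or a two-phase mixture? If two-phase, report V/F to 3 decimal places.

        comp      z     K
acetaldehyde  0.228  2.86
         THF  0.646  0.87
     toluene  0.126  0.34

two-phase, V/F = 0.517

ΣzᵢKᵢ = 1.257; Σzᵢ/Kᵢ = 1.193.
Both exceed 1, so a two-phase solution exists.
Let ψ = V/F and solve Σ zᵢ(Kᵢ−1)/(1+ψ(Kᵢ−1)) = 0.
Iterate (Newton) starting at ψ = 0.5:
  ψ = 0.500: g = 0.0058, g' = -0.347 → ψ = 0.517
Converged at ψ = 0.517.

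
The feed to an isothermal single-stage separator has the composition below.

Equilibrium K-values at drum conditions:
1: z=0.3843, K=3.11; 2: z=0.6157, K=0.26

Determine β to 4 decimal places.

Newton–Raphson from β = 0.5:
  β = 0.5000: g = -0.32862, g' = -1.2546 → β = 0.2381
  β = 0.2381: g = -0.01331, g' = -1.2548 → β = 0.2275
Converged at β = 0.2275.

β = 0.2275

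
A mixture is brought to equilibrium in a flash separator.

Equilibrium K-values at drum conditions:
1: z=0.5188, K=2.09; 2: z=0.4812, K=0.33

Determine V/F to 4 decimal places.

Rachford–Rice: g(V/F) = Σ zᵢ(Kᵢ−1)/(1+V/F(Kᵢ−1)) = 0.
Check two-phase: ΣzᵢKᵢ = 1.2431 > 1 and Σzᵢ/Kᵢ = 1.7064 > 1, so g(0) = 0.2431 > 0 and g(1) = -0.7064 < 0.
Newton–Raphson from V/F = 0.5:
  V/F = 0.5000: g = -0.11880, g' = -0.7467 → V/F = 0.3409
  V/F = 0.3409: g = -0.00554, g' = -0.6905 → V/F = 0.3329
Converged at V/F = 0.3329.

V/F = 0.3329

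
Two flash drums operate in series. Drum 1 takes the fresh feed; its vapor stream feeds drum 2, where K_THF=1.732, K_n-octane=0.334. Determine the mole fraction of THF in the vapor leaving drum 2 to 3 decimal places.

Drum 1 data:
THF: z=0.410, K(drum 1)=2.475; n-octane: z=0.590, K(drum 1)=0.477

y_THF (drum 2) = 0.825

Drum 1:
Rachford–Rice: g(ψ₁) = Σ zᵢ(Kᵢ−1)/(1+ψ₁(Kᵢ−1)) = 0.
Feasibility: ΣzᵢKᵢ = 1.296, Σzᵢ/Kᵢ = 1.403 — both > 1, two phases present.
Iterate (Newton) starting at ψ₁ = 0.36:
  ψ₁ = 0.360: g = 0.0149, g' = -0.625 → ψ₁ = 0.384
Converged at ψ₁ = 0.384.
Drum-1 compositions:
  THF: x = 0.262, y = 0.648
  n-octane: x = 0.738, y = 0.352
Drum-2 feed = drum-1 vapor: z₂ = (0.6479, 0.3521).
Drum 2:
Material balance + equilibrium reduce to Σ zᵢ(Kᵢ−1)/(1+ψ₂(Kᵢ−1)) = 0.
g(0) = ΣzᵢKᵢ − 1 = 0.240 and g(1) = 1 − Σzᵢ/Kᵢ = -0.428, so a root lies in (0, 1).
Binary case is linear: z₁(K₁−1)(1+ψ₂(K₂−1)) + z₂(K₂−1)(1+ψ₂(K₁−1)) = 0
⇒ ψ₂ = [z₁(K₁−1)+z₂(K₂−1)] / [−(K₁−1)(K₂−1)] = 0.2397/0.4875 = 0.492
  THF: x = 0.476, y = 0.825
  n-octane: x = 0.524, y = 0.175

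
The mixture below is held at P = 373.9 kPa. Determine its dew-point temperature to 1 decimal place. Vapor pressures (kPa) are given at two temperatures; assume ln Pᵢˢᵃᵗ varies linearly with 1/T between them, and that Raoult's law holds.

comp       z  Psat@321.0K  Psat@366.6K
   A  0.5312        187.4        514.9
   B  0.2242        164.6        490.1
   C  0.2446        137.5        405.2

T = 354.8 K

Dew-point temperature: Σzᵢ·P/Pᵢˢᵃᵗ(T) = 1. Interpolate ln Pᵢˢᵃᵗ = aᵢ + bᵢ/T.
  T = 321.0 K: ΣzᵢP/Pᵢˢᵃᵗ = 2.2343
  T = 366.6 K: ΣzᵢP/Pᵢˢᵃᵗ = 0.7825
  T = 343.8 K: ΣzᵢP/Pᵢˢᵃᵗ = 1.2768
  T = 355.2 K: ΣzᵢP/Pᵢˢᵃᵗ = 0.9917
  T = 349.5 K: ΣzᵢP/Pᵢˢᵃᵗ = 1.1229
  T = 352.4 K: ΣzᵢP/Pᵢˢᵃᵗ = 1.0536
Interpolating between 352.4 K and 355.2 K gives T ≈ 354.8 K.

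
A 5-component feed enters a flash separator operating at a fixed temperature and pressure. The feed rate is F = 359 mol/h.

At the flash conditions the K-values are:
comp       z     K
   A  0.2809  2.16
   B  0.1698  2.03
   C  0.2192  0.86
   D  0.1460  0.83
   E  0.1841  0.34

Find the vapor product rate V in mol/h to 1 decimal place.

Newton–Raphson from β = 0.58:
  β = 0.5800: g = 0.04647, g' = -0.4265 → β = 0.6890
  β = 0.6890: g = -0.00151, g' = -0.4588 → β = 0.6857
Converged at β = 0.6857.
Then V = β·F = 0.6857·359 = 246.2 mol/h and L = F − V = 112.8 mol/h.

V = 246.2 mol/h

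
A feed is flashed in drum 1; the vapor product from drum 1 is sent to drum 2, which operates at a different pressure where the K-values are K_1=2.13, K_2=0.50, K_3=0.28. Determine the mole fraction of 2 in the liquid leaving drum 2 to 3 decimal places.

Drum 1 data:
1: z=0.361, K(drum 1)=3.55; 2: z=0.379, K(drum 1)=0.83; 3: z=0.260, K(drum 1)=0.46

Drum 1:
Rachford–Rice: g(ψ₁) = Σ zᵢ(Kᵢ−1)/(1+ψ₁(Kᵢ−1)) = 0.
g(0) = ΣzᵢKᵢ − 1 = 0.716 and g(1) = 1 − Σzᵢ/Kᵢ = -0.124, so a root lies in (0, 1).
Newton–Raphson from ψ₁ = 0.51:
  ψ₁ = 0.510: g = 0.1358, g' = -0.601 → ψ₁ = 0.736
  ψ₁ = 0.736: g = 0.0133, g' = -0.507 → ψ₁ = 0.762
Converged at ψ₁ = 0.762.
Drum-1 compositions:
  1: x = 0.123, y = 0.435
  2: x = 0.435, y = 0.361
  3: x = 0.442, y = 0.203
Drum-2 feed = drum-1 vapor: z₂ = (0.4353, 0.3614, 0.2033).
Drum 2:
Material balance + equilibrium reduce to Σ zᵢ(Kᵢ−1)/(1+ψ₂(Kᵢ−1)) = 0.
Check two-phase: ΣzᵢKᵢ = 1.165 > 1 and Σzᵢ/Kᵢ = 1.653 > 1, so g(0) = 0.165 > 0 and g(1) = -0.653 < 0.
Iterate (Newton) starting at ψ₂ = 0.64:
  ψ₂ = 0.640: g = -0.2518, g' = -0.745 → ψ₂ = 0.302
  ψ₂ = 0.302: g = -0.0332, g' = -0.606 → ψ₂ = 0.247
  ψ₂ = 0.247: g = 0.0002, g' = -0.613 → ψ₂ = 0.248
Converged at ψ₂ = 0.248.
  1: x = 0.340, y = 0.724
  2: x = 0.412, y = 0.206
  3: x = 0.247, y = 0.069

x_2 (drum 2) = 0.412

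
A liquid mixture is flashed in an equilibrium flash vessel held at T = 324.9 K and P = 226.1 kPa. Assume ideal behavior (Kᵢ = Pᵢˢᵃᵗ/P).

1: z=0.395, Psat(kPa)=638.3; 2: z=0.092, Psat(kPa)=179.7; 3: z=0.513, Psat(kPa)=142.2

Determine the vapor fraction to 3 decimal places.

Raoult's law: Kᵢ = Pᵢˢᵃᵗ/P = Pᵢˢᵃᵗ/226.1.
  K_1 = 638.3/226.1 = 2.82309, K_2 = 179.7/226.1 = 0.79478, K_3 = 142.2/226.1 = 0.62893
Let ψ = V/F and solve Σ zᵢ(Kᵢ−1)/(1+ψ(Kᵢ−1)) = 0.
Feasibility: ΣzᵢKᵢ = 1.511, Σzᵢ/Kᵢ = 1.071 — both > 1, two phases present.
Newton–Raphson from ψ = 0.5:
  ψ = 0.500: g = 0.1220, g' = -0.471 → ψ = 0.759
  ψ = 0.759: g = 0.0147, g' = -0.373 → ψ = 0.798
  ψ = 0.798: g = 0.0002, g' = -0.366 → ψ = 0.799
Converged at ψ = 0.799.

ψ = 0.799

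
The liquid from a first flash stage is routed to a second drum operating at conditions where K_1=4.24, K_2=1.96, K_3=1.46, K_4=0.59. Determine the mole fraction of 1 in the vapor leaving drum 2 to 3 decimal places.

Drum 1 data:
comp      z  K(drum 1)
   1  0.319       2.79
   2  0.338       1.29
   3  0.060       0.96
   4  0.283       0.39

Drum 1:
Let ψ₁ = V/F and solve Σ zᵢ(Kᵢ−1)/(1+ψ₁(Kᵢ−1)) = 0.
g(0) = ΣzᵢKᵢ − 1 = 0.494 and g(1) = 1 − Σzᵢ/Kᵢ = -0.164, so a root lies in (0, 1).
Newton iteration, ψ₁⁰ = 0.5:
  ψ₁ = 0.500: g = 0.1361, g' = -0.524 → ψ₁ = 0.760
  ψ₁ = 0.760: g = -0.0018, g' = -0.568 → ψ₁ = 0.756
Converged at ψ₁ = 0.756.
Drum-1 compositions:
  1: x = 0.136, y = 0.378
  2: x = 0.277, y = 0.358
  3: x = 0.062, y = 0.059
  4: x = 0.525, y = 0.205
Drum-2 feed = drum-1 liquid: z₂ = (0.1355, 0.2772, 0.0619, 0.5254).
Drum 2:
Material balance + equilibrium reduce to Σ zᵢ(Kᵢ−1)/(1+ψ₂(Kᵢ−1)) = 0.
Feasibility: ΣzᵢKᵢ = 1.518, Σzᵢ/Kᵢ = 1.106 — both > 1, two phases present.
Newton iteration, ψ₂⁰ = 0.63:
  ψ₂ = 0.630: g = 0.0418, g' = -0.421 → ψ₂ = 0.729
  ψ₂ = 0.729: g = 0.0011, g' = -0.401 → ψ₂ = 0.732
Converged at ψ₂ = 0.732.
  1: x = 0.040, y = 0.170
  2: x = 0.163, y = 0.319
  3: x = 0.046, y = 0.068
  4: x = 0.751, y = 0.443

y_1 (drum 2) = 0.170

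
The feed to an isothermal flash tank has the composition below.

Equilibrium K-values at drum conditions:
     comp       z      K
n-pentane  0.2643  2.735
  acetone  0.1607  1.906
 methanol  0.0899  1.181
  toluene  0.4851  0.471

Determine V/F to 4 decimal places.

Material balance + equilibrium reduce to Σ zᵢ(Kᵢ−1)/(1+V/F(Kᵢ−1)) = 0.
Check two-phase: ΣzᵢKᵢ = 1.3638 > 1 and Σzᵢ/Kᵢ = 1.2870 > 1, so g(0) = 0.3638 > 0 and g(1) = -0.2870 < 0.
Newton iteration, V/F⁰ = 0.5:
  V/F = 0.5000: g = 0.01177, g' = -0.5440 → V/F = 0.5216
  V/F = 0.5216: g = 0.00003, g' = -0.5415 → V/F = 0.5217
Converged at V/F = 0.5217.

V/F = 0.5217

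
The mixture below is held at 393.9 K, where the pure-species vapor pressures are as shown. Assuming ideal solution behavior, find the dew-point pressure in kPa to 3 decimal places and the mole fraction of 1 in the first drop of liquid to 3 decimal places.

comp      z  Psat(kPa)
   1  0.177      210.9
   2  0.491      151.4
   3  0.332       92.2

Pdew = 130.154 kPa, x_1 = 0.109

At the dew point ψ → 1, so Σzᵢ/Kᵢ = 1 with Kᵢ = Pᵢˢᵃᵗ/P ⇒ 1/P = Σzᵢ/Pᵢˢᵃᵗ.
1/P = 0.177/210.9 + 0.491/151.4 + 0.332/92.2 = 0.007683 ⇒ P = 130.154 kPa
xᵢ = zᵢP/Pᵢˢᵃᵗ ⇒ x_1 = 0.177·130.154/210.9 = 0.109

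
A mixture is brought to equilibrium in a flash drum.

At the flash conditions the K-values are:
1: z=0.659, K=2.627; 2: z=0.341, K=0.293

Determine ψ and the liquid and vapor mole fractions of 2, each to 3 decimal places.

ψ = 0.723, x_2 = 0.697, y_2 = 0.204

Iterate (Newton) starting at ψ = 0.5:
  ψ = 0.500: g = 0.2183, g' = -0.938 → ψ = 0.733
  ψ = 0.733: g = -0.0111, g' = -1.097 → ψ = 0.723
Converged at ψ = 0.723.
Compositions from xᵢ = zᵢ/(1+ψ(Kᵢ−1)), yᵢ = Kᵢxᵢ:
  1: x = 0.303, y = 0.796
  2: x = 0.697, y = 0.204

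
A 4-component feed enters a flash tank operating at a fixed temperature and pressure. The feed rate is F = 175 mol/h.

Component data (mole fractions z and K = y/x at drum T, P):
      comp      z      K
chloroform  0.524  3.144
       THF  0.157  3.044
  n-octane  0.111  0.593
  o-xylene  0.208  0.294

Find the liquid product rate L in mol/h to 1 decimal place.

L = 14.3 mol/h

Material balance + equilibrium reduce to Σ zᵢ(Kᵢ−1)/(1+β(Kᵢ−1)) = 0.
Feasibility: ΣzᵢKᵢ = 2.252, Σzᵢ/Kᵢ = 1.113 — both > 1, two phases present.
Newton iteration, β⁰ = 0.59:
  β = 0.590: g = 0.3304, g' = -0.941 → β = 0.941
  β = 0.941: g = -0.0289, g' = -1.310 → β = 0.919
Converged at β = 0.919.
Then V = β·F = 0.9185·175 = 160.7 mol/h and L = F − V = 14.3 mol/h.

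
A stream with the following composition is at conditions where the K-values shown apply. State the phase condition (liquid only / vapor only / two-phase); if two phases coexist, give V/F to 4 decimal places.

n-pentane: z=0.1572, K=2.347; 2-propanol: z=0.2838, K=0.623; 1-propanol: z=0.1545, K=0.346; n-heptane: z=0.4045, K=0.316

liquid only

ΣzᵢKᵢ = 0.7270; Σzᵢ/Kᵢ = 2.2491.
Since ΣzᵢKᵢ < 1 the mixture is below its bubble point — single liquid phase.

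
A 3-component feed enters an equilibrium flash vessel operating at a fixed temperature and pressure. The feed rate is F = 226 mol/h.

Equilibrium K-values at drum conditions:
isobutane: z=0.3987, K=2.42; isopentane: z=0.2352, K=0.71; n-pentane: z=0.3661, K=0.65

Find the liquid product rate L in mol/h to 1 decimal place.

L = 46.5 mol/h

Rachford–Rice: g(β) = Σ zᵢ(Kᵢ−1)/(1+β(Kᵢ−1)) = 0.
Feasibility: ΣzᵢKᵢ = 1.3698, Σzᵢ/Kᵢ = 1.0593 — both > 1, two phases present.
Newton iteration, β⁰ = 0.5:
  β = 0.5000: g = 0.09599, g' = -0.3679 → β = 0.7609
  β = 0.7609: g = 0.00995, g' = -0.3016 → β = 0.7939
  β = 0.7939: g = 0.00008, g' = -0.2970 → β = 0.7942
Converged at β = 0.7942.
Then V = β·F = 0.7942·226 = 179.5 mol/h and L = F − V = 46.5 mol/h.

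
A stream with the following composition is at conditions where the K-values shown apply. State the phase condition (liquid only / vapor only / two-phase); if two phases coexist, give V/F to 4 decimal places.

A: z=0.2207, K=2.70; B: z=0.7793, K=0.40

ΣzᵢKᵢ = 0.9076; Σzᵢ/Kᵢ = 2.0300.
Since ΣzᵢKᵢ < 1 the mixture is below its bubble point — single liquid phase.

liquid only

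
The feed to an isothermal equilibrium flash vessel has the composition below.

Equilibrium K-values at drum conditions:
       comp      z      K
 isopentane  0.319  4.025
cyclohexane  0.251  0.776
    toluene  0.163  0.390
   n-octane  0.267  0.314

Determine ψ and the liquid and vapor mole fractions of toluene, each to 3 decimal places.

ψ = 0.391, x_toluene = 0.214, y_toluene = 0.083

Iterate (Newton) starting at ψ = 0.5:
  ψ = 0.500: g = -0.1011, g' = -0.895 → ψ = 0.387
  ψ = 0.387: g = 0.0034, g' = -0.971 → ψ = 0.391
Converged at ψ = 0.391.
Compositions from xᵢ = zᵢ/(1+ψ(Kᵢ−1)), yᵢ = Kᵢxᵢ:
  isopentane: x = 0.146, y = 0.589
  cyclohexane: x = 0.275, y = 0.213
  toluene: x = 0.214, y = 0.083
  n-octane: x = 0.365, y = 0.115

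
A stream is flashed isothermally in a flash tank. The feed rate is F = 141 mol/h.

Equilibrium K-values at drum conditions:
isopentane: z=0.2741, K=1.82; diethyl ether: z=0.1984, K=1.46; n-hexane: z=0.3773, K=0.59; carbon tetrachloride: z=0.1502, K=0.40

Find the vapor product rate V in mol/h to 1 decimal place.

Material balance + equilibrium reduce to Σ zᵢ(Kᵢ−1)/(1+ψ(Kᵢ−1)) = 0.
Feasibility: ΣzᵢKᵢ = 1.0712, Σzᵢ/Kᵢ = 1.3015 — both > 1, two phases present.
Newton iteration, ψ⁰ = 0.5:
  ψ = 0.5000: g = -0.08972, g' = -0.3312 → ψ = 0.2291
  ψ = 0.2291: g = -0.00342, g' = -0.3149 → ψ = 0.2182
Converged at ψ = 0.2182.
Then V = ψ·F = 0.2182·141 = 30.8 mol/h and L = F − V = 110.2 mol/h.

V = 30.8 mol/h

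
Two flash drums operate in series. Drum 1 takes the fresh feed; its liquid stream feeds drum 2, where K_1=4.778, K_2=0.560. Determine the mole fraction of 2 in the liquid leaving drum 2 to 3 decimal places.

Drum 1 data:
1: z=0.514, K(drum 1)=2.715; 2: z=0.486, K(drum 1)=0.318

x_2 (drum 2) = 0.896

Drum 1:
Rachford–Rice: g(ψ₁) = Σ zᵢ(Kᵢ−1)/(1+ψ₁(Kᵢ−1)) = 0.
Feasibility: ΣzᵢKᵢ = 1.550, Σzᵢ/Kᵢ = 1.718 — both > 1, two phases present.
Binary case is linear: z₁(K₁−1)(1+ψ₁(K₂−1)) + z₂(K₂−1)(1+ψ₁(K₁−1)) = 0
⇒ ψ₁ = [z₁(K₁−1)+z₂(K₂−1)] / [−(K₁−1)(K₂−1)] = 0.5501/1.1696 = 0.470
Drum-1 compositions:
  1: x = 0.285, y = 0.772
  2: x = 0.715, y = 0.228
Drum-2 feed = drum-1 liquid: z₂ = (0.2845, 0.7155).
Drum 2:
Material balance + equilibrium reduce to Σ zᵢ(Kᵢ−1)/(1+ψ₂(Kᵢ−1)) = 0.
Feasibility: ΣzᵢKᵢ = 1.760, Σzᵢ/Kᵢ = 1.337 — both > 1, two phases present.
Iterate (Newton) starting at ψ₂ = 0.5:
  ψ₂ = 0.500: g = -0.0315, g' = -0.714 → ψ₂ = 0.456
  ψ₂ = 0.456: g = 0.0011, g' = -0.765 → ψ₂ = 0.457
Converged at ψ₂ = 0.457.
  1: x = 0.104, y = 0.498
  2: x = 0.896, y = 0.502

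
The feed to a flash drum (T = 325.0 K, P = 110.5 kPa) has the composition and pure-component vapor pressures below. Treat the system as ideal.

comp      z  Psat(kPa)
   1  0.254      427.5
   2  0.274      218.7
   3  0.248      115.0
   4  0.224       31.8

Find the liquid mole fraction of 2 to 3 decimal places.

x_2 = 0.153

Raoult's law: Kᵢ = Pᵢˢᵃᵗ/P = Pᵢˢᵃᵗ/110.5.
  K_1 = 427.5/110.5 = 3.86878, K_2 = 218.7/110.5 = 1.97919, K_3 = 115.0/110.5 = 1.04072, K_4 = 31.8/110.5 = 0.28778
Rachford–Rice: g(ψ) = Σ zᵢ(Kᵢ−1)/(1+ψ(Kᵢ−1)) = 0.
g(0) = ΣzᵢKᵢ − 1 = 0.848 and g(1) = 1 − Σzᵢ/Kᵢ = -0.221, so a root lies in (0, 1).
Iterate (Newton) starting at ψ = 0.31:
  ψ = 0.310: g = 0.3967, g' = -0.928 → ψ = 0.738
  ψ = 0.738: g = 0.0633, g' = -0.809 → ψ = 0.816
  ψ = 0.816: g = -0.0038, g' = -0.916 → ψ = 0.812
Converged at ψ = 0.812.
Compositions from xᵢ = zᵢ/(1+ψ(Kᵢ−1)), yᵢ = Kᵢxᵢ:
  1: x = 0.076, y = 0.295
  2: x = 0.153, y = 0.302
  3: x = 0.240, y = 0.250
  4: x = 0.531, y = 0.153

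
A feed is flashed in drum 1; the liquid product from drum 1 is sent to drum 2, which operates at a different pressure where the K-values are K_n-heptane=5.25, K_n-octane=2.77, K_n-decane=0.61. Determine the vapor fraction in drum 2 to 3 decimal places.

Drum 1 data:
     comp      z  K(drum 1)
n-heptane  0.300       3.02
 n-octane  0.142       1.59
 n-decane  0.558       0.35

V/F (drum 2) = 0.556

Drum 1:
Let ψ₁ = V/F and solve Σ zᵢ(Kᵢ−1)/(1+ψ₁(Kᵢ−1)) = 0.
Feasibility: ΣzᵢKᵢ = 1.327, Σzᵢ/Kᵢ = 1.783 — both > 1, two phases present.
Newton–Raphson from ψ₁ = 0.41:
  ψ₁ = 0.410: g = -0.0955, g' = -0.836 → ψ₁ = 0.296
  ψ₁ = 0.296: g = 0.0017, g' = -0.877 → ψ₁ = 0.298
Converged at ψ₁ = 0.298.
Drum-1 compositions:
  n-heptane: x = 0.187, y = 0.566
  n-octane: x = 0.121, y = 0.192
  n-decane: x = 0.692, y = 0.242
Drum-2 feed = drum-1 liquid: z₂ = (0.1873, 0.1208, 0.6919).
Drum 2:
Newton iteration, ψ₂⁰ = 0.5:
  ψ₂ = 0.500: g = 0.0330, g' = -0.615 → ψ₂ = 0.554
  ψ₂ = 0.554: g = 0.0013, g' = -0.569 → ψ₂ = 0.556
Converged at ψ₂ = 0.556.
  n-heptane: x = 0.056, y = 0.292
  n-octane: x = 0.061, y = 0.169
  n-decane: x = 0.883, y = 0.539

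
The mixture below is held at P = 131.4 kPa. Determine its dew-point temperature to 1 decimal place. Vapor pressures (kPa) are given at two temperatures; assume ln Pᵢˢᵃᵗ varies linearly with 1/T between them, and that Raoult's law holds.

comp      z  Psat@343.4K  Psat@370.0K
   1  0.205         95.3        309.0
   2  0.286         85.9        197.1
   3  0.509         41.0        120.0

T = 365.1 K

Dew-point temperature: Σzᵢ·P/Pᵢˢᵃᵗ(T) = 1. Interpolate ln Pᵢˢᵃᵗ = aᵢ + bᵢ/T.
  T = 343.4 K: ΣzᵢP/Pᵢˢᵃᵗ = 2.3514
  T = 370.0 K: ΣzᵢP/Pᵢˢᵃᵗ = 0.8352
  T = 356.7 K: ΣzᵢP/Pᵢˢᵃᵗ = 1.3726
  T = 363.4 K: ΣzᵢP/Pᵢˢᵃᵗ = 1.0635
  T = 366.7 K: ΣzᵢP/Pᵢˢᵃᵗ = 0.9413
  T = 365.0 K: ΣzᵢP/Pᵢˢᵃᵗ = 1.0021
Interpolating between 365.0 K and 366.7 K gives T ≈ 365.1 K.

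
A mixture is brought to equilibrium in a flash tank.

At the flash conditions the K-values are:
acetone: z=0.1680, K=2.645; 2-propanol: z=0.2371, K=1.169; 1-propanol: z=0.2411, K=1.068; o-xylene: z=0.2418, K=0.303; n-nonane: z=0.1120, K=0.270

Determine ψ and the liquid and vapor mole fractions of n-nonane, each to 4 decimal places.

Rachford–Rice: g(ψ) = Σ zᵢ(Kᵢ−1)/(1+ψ(Kᵢ−1)) = 0.
Check two-phase: ΣzᵢKᵢ = 1.0825 > 1 and Σzᵢ/Kᵢ = 1.7049 > 1, so g(0) = 0.0825 > 0 and g(1) = -0.7049 < 0.
Newton–Raphson from ψ = 0.5:
  ψ = 0.5000: g = -0.18300, g' = -0.5684 → ψ = 0.1781
  ψ = 0.1781: g = -0.01754, g' = -0.5114 → ψ = 0.1438
  ψ = 0.1438: g = 0.00021, g' = -0.5245 → ψ = 0.1442
Converged at ψ = 0.1442.
Compositions from xᵢ = zᵢ/(1+ψ(Kᵢ−1)), yᵢ = Kᵢxᵢ:
  acetone: x = 0.1358, y = 0.3592
  2-propanol: x = 0.2315, y = 0.2706
  1-propanol: x = 0.2388, y = 0.2550
  o-xylene: x = 0.2688, y = 0.0814
  n-nonane: x = 0.1252, y = 0.0338

ψ = 0.1442, x_n-nonane = 0.1252, y_n-nonane = 0.0338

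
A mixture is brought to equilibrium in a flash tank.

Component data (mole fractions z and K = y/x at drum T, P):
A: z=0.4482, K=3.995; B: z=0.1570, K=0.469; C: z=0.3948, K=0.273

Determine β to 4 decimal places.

Let β = V/F and solve Σ zᵢ(Kᵢ−1)/(1+β(Kᵢ−1)) = 0.
g(0) = ΣzᵢKᵢ − 1 = 0.9720 and g(1) = 1 − Σzᵢ/Kᵢ = -0.8931, so a root lies in (0, 1).
Iterate (Newton) starting at β = 0.5:
  β = 0.5000: g = -0.02695, g' = -1.2417 → β = 0.4783
  β = 0.4783: g = 0.00008, g' = -1.2494 → β = 0.4784
Converged at β = 0.4784.

β = 0.4784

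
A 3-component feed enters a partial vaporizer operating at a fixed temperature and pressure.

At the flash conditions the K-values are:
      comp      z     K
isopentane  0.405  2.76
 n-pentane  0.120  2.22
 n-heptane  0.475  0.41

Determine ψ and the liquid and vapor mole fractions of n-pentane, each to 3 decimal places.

Material balance + equilibrium reduce to Σ zᵢ(Kᵢ−1)/(1+ψ(Kᵢ−1)) = 0.
g(0) = ΣzᵢKᵢ − 1 = 0.579 and g(1) = 1 − Σzᵢ/Kᵢ = -0.359, so a root lies in (0, 1).
Iterate (Newton) starting at ψ = 0.5:
  ψ = 0.500: g = 0.0726, g' = -0.757 → ψ = 0.596
  ψ = 0.596: g = 0.0005, g' = -0.752 → ψ = 0.597
Converged at ψ = 0.597.
Compositions from xᵢ = zᵢ/(1+ψ(Kᵢ−1)), yᵢ = Kᵢxᵢ:
  isopentane: x = 0.198, y = 0.545
  n-pentane: x = 0.069, y = 0.154
  n-heptane: x = 0.733, y = 0.301

ψ = 0.597, x_n-pentane = 0.069, y_n-pentane = 0.154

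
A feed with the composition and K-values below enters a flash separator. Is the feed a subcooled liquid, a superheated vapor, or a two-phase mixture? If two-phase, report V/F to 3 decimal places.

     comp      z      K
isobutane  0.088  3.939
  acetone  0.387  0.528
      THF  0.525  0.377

ΣzᵢKᵢ = 0.749; Σzᵢ/Kᵢ = 2.148.
Since ΣzᵢKᵢ < 1 the mixture is below its bubble point — single liquid phase.

subcooled liquid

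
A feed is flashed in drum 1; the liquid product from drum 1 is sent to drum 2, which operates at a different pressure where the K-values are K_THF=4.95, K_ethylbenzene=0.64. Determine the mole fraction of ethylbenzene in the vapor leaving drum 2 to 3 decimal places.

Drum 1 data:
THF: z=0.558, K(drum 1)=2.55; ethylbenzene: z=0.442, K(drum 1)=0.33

Drum 1:
Rachford–Rice: g(ψ₁) = Σ zᵢ(Kᵢ−1)/(1+ψ₁(Kᵢ−1)) = 0.
g(0) = ΣzᵢKᵢ − 1 = 0.569 and g(1) = 1 − Σzᵢ/Kᵢ = -0.558, so a root lies in (0, 1).
Binary case is linear: z₁(K₁−1)(1+ψ₁(K₂−1)) + z₂(K₂−1)(1+ψ₁(K₁−1)) = 0
⇒ ψ₁ = [z₁(K₁−1)+z₂(K₂−1)] / [−(K₁−1)(K₂−1)] = 0.5688/1.0385 = 0.548
Drum-1 compositions:
  THF: x = 0.302, y = 0.770
  ethylbenzene: x = 0.698, y = 0.230
Drum-2 feed = drum-1 liquid: z₂ = (0.3018, 0.6982).
Drum 2:
Binary case is linear: z₁(K₁−1)(1+ψ₂(K₂−1)) + z₂(K₂−1)(1+ψ₂(K₁−1)) = 0
⇒ ψ₂ = [z₁(K₁−1)+z₂(K₂−1)] / [−(K₁−1)(K₂−1)] = 0.9408/1.4220 = 0.662
  THF: x = 0.084, y = 0.413
  ethylbenzene: x = 0.916, y = 0.587

y_ethylbenzene (drum 2) = 0.587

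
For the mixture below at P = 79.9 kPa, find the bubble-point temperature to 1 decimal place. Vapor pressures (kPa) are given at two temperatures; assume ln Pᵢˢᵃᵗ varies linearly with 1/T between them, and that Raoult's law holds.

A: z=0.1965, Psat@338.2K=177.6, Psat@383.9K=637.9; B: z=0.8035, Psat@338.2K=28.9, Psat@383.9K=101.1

T = 348.6 K

Bubble-point temperature: ΣzᵢPᵢˢᵃᵗ(T) = P. Interpolate ln Pᵢˢᵃᵗ = aᵢ + bᵢ/T.
  T = 338.2 K: ΣzᵢPᵢˢᵃᵗ = 58.12 kPa
  T = 383.9 K: ΣzᵢPᵢˢᵃᵗ = 206.58 kPa
  T = 361.0 K: ΣzᵢPᵢˢᵃᵗ = 113.90 kPa
  T = 349.6 K: ΣzᵢPᵢˢᵃᵗ = 82.26 kPa
  T = 343.9 K: ΣzᵢPᵢˢᵃᵗ = 69.34 kPa
  T = 346.8 K: ΣzᵢPᵢˢᵃᵗ = 75.69 kPa
Interpolating between 346.8 K and 349.6 K gives T ≈ 348.6 K.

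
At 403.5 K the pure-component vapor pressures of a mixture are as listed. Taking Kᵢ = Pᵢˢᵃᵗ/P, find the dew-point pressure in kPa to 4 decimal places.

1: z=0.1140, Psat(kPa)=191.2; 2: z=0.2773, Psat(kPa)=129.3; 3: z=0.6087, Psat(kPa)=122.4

At the dew point ψ → 1, so Σzᵢ/Kᵢ = 1 with Kᵢ = Pᵢˢᵃᵗ/P ⇒ 1/P = Σzᵢ/Pᵢˢᵃᵗ.
1/P = 0.1140/191.2 + 0.2773/129.3 + 0.6087/122.4 = 0.0077139 ⇒ P = 129.6361 kPa

Pdew = 129.6361 kPa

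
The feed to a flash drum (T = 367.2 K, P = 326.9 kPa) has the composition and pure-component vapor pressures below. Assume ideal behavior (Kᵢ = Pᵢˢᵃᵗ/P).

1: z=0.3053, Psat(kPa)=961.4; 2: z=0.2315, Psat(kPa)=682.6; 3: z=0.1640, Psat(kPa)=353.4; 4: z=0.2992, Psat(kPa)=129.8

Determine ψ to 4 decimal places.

ψ = 0.8455

Raoult's law: Kᵢ = Pᵢˢᵃᵗ/P = Pᵢˢᵃᵗ/326.9.
  K_1 = 961.4/326.9 = 2.940961, K_2 = 682.6/326.9 = 2.088100, K_3 = 353.4/326.9 = 1.081065, K_4 = 129.8/326.9 = 0.397063
Let ψ = V/F and solve Σ zᵢ(Kᵢ−1)/(1+ψ(Kᵢ−1)) = 0.
g(0) = ΣzᵢKᵢ − 1 = 0.6774 and g(1) = 1 − Σzᵢ/Kᵢ = -0.1199, so a root lies in (0, 1).
Newton iteration, ψ⁰ = 0.54:
  ψ = 0.5400: g = 0.19324, g' = -0.6231 → ψ = 0.8501
  ψ = 0.8501: g = -0.00322, g' = -0.6965 → ψ = 0.8455
Converged at ψ = 0.8455.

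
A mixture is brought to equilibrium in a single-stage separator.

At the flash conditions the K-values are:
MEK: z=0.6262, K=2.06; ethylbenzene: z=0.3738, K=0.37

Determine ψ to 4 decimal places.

ψ = 0.6413

Binary case is linear: z₁(K₁−1)(1+ψ(K₂−1)) + z₂(K₂−1)(1+ψ(K₁−1)) = 0
⇒ ψ = [z₁(K₁−1)+z₂(K₂−1)] / [−(K₁−1)(K₂−1)] = 0.42828/0.66780 = 0.6413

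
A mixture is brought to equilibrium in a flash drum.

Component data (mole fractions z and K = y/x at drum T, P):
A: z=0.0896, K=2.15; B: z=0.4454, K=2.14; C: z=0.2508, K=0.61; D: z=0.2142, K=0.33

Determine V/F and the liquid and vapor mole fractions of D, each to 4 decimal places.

V/F = 0.5910, x_D = 0.3546, y_D = 0.1170

Material balance + equilibrium reduce to Σ zᵢ(Kᵢ−1)/(1+V/F(Kᵢ−1)) = 0.
g(0) = ΣzᵢKᵢ − 1 = 0.3695 and g(1) = 1 − Σzᵢ/Kᵢ = -0.3100, so a root lies in (0, 1).
Newton iteration, V/F⁰ = 0.5:
  V/F = 0.5000: g = 0.05152, g' = -0.5589 → V/F = 0.5922
  V/F = 0.5922: g = -0.00067, g' = -0.5770 → V/F = 0.5910
Converged at V/F = 0.5910.
Compositions from xᵢ = zᵢ/(1+V/F(Kᵢ−1)), yᵢ = Kᵢxᵢ:
  A: x = 0.0533, y = 0.1147
  B: x = 0.2661, y = 0.5695
  C: x = 0.3259, y = 0.1988
  D: x = 0.3546, y = 0.1170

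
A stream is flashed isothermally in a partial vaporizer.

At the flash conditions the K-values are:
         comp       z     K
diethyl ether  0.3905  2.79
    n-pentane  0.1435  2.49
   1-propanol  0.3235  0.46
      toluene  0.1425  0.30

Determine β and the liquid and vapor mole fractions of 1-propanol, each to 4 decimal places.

β = 0.6245, x_1-propanol = 0.4881, y_1-propanol = 0.2245

Rachford–Rice: g(β) = Σ zᵢ(Kᵢ−1)/(1+β(Kᵢ−1)) = 0.
Feasibility: ΣzᵢKᵢ = 1.6384, Σzᵢ/Kᵢ = 1.3759 — both > 1, two phases present.
Newton iteration, β⁰ = 0.53:
  β = 0.5300: g = 0.07485, g' = -0.7906 → β = 0.6247
  β = 0.6247: g = -0.00014, g' = -0.7996 → β = 0.6245
Converged at β = 0.6245.
Compositions from xᵢ = zᵢ/(1+β(Kᵢ−1)), yᵢ = Kᵢxᵢ:
  diethyl ether: x = 0.1844, y = 0.5144
  n-pentane: x = 0.0743, y = 0.1851
  1-propanol: x = 0.4881, y = 0.2245
  toluene: x = 0.2532, y = 0.0760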